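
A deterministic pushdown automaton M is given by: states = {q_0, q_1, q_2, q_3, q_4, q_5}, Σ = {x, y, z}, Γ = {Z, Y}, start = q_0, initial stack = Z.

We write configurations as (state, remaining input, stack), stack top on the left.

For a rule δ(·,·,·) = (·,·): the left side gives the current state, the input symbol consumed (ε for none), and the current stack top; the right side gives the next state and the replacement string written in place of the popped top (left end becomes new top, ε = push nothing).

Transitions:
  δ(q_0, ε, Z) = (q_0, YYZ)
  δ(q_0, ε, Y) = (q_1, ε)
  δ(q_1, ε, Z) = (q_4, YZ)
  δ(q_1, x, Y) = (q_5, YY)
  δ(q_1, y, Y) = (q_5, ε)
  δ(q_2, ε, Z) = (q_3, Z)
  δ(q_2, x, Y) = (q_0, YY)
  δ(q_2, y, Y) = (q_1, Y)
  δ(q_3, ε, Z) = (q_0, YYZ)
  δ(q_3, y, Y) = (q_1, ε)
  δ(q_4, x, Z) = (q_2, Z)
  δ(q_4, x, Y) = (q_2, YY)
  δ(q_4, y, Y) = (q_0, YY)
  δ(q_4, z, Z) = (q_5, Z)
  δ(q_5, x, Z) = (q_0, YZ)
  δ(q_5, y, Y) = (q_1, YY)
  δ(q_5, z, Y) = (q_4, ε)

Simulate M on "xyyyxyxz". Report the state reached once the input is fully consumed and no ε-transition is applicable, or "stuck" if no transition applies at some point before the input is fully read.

(q_0, xyyyxyxz, Z)
  ε-move, top Z: go to q_0, push YYZ → (q_0, xyyyxyxz, YYZ)
  ε-move, top Y: go to q_1, push ε → (q_1, xyyyxyxz, YZ)
  read x, top Y: go to q_5, push YY → (q_5, yyyxyxz, YYZ)
  read y, top Y: go to q_1, push YY → (q_1, yyxyxz, YYYZ)
  read y, top Y: go to q_5, push ε → (q_5, yxyxz, YYZ)
  read y, top Y: go to q_1, push YY → (q_1, xyxz, YYYZ)
  read x, top Y: go to q_5, push YY → (q_5, yxz, YYYYZ)
  read y, top Y: go to q_1, push YY → (q_1, xz, YYYYYZ)
  read x, top Y: go to q_5, push YY → (q_5, z, YYYYYYZ)
  read z, top Y: go to q_4, push ε → (q_4, ε, YYYYYZ)
All input consumed; M is in state q_4.

q_4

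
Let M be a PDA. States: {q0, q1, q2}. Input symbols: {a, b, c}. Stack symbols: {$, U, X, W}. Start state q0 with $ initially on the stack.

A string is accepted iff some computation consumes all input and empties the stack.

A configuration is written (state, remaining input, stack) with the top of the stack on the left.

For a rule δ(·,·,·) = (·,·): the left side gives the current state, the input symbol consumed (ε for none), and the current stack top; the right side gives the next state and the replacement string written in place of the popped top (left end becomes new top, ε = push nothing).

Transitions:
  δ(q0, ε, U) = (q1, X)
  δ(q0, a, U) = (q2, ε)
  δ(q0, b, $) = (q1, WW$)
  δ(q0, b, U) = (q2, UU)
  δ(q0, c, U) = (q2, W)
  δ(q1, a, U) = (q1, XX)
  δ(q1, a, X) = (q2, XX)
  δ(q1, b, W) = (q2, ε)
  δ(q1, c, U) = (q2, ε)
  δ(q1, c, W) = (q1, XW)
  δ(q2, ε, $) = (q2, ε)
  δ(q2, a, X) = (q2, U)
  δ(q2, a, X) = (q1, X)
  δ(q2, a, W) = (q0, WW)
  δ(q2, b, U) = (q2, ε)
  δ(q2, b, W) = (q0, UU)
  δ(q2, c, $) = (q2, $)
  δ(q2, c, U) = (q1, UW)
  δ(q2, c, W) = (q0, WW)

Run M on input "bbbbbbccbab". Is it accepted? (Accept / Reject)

Accept

One accepting computation: (q0, bbbbbbccbab, $) ⊢ (q1, bbbbbccbab, WW$) ⊢ (q2, bbbbccbab, W$) ⊢ (q0, bbbccbab, UU$) ⊢ (q2, bbccbab, UUU$) ⊢ (q2, bccbab, UU$) ⊢ (q2, ccbab, U$) ⊢ (q1, cbab, UW$) ⊢ (q2, bab, W$) ⊢ (q0, ab, UU$) ⊢ (q2, b, U$) ⊢ (q2, ε, $) ⊢ (q2, ε, ε)
All input consumed and the stack is empty.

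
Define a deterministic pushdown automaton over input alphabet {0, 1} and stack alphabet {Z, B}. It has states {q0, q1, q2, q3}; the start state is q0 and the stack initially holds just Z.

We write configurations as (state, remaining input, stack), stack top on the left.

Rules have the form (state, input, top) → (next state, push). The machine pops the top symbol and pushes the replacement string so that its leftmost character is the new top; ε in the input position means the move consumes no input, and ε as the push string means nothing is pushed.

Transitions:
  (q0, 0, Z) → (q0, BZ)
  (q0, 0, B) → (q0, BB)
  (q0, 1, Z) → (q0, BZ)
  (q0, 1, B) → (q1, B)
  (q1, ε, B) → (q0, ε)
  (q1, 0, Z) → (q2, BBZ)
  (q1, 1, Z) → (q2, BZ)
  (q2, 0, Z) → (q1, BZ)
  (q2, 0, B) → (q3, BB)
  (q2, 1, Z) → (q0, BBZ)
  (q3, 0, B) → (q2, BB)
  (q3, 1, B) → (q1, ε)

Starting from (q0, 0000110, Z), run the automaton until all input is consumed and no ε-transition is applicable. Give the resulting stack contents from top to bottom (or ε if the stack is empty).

(q0, 0000110, Z)
  read 0, top Z: go to q0, push BZ → (q0, 000110, BZ)
  read 0, top B: go to q0, push BB → (q0, 00110, BBZ)
  read 0, top B: go to q0, push BB → (q0, 0110, BBBZ)
  read 0, top B: go to q0, push BB → (q0, 110, BBBBZ)
  read 1, top B: go to q1, push B → (q1, 10, BBBBZ)
  ε-move, top B: go to q0, push ε → (q0, 10, BBBZ)
  read 1, top B: go to q1, push B → (q1, 0, BBBZ)
  ε-move, top B: go to q0, push ε → (q0, 0, BBZ)
  read 0, top B: go to q0, push BB → (q0, ε, BBBZ)
All input consumed in state q0 with stack BBBZ.

BBBZ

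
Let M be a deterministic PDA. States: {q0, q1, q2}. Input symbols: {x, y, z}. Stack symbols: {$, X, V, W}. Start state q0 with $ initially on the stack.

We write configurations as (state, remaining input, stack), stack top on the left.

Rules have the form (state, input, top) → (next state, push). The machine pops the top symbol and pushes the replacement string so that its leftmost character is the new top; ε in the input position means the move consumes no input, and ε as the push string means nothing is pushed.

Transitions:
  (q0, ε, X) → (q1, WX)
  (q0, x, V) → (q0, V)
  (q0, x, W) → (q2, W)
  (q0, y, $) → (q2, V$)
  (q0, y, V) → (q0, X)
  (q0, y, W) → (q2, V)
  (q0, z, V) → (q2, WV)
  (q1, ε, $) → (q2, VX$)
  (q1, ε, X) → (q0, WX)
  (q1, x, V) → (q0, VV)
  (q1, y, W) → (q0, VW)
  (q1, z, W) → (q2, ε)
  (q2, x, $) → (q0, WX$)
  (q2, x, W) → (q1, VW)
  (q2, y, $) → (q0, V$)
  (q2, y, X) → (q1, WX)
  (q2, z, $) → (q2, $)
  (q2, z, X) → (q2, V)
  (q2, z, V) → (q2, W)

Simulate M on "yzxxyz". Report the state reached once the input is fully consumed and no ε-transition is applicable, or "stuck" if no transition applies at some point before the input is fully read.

q2

(q0, yzxxyz, $) ⊢ (q2, zxxyz, V$) ⊢ (q2, xxyz, W$) ⊢ (q1, xyz, VW$) ⊢ (q0, yz, VVW$) ⊢ (q0, z, XVW$) ⊢ (q1, z, WXVW$) ⊢ (q2, ε, XVW$)
All input consumed; M is in state q2.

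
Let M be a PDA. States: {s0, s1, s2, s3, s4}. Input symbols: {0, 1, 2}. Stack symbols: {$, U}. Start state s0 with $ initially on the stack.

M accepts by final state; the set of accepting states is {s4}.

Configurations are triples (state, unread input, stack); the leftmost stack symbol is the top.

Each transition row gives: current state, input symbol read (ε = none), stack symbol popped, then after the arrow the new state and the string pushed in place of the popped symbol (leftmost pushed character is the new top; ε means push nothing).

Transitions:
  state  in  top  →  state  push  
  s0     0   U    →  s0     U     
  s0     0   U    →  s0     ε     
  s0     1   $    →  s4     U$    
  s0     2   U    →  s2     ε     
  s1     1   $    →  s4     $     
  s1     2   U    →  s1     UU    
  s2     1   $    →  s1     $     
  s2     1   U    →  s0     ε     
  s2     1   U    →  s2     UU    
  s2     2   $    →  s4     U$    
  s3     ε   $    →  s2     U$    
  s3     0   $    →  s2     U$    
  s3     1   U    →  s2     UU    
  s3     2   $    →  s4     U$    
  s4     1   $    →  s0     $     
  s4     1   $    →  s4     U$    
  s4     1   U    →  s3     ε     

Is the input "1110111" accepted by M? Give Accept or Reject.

Reject

No computation consumes all input and reaches a final state.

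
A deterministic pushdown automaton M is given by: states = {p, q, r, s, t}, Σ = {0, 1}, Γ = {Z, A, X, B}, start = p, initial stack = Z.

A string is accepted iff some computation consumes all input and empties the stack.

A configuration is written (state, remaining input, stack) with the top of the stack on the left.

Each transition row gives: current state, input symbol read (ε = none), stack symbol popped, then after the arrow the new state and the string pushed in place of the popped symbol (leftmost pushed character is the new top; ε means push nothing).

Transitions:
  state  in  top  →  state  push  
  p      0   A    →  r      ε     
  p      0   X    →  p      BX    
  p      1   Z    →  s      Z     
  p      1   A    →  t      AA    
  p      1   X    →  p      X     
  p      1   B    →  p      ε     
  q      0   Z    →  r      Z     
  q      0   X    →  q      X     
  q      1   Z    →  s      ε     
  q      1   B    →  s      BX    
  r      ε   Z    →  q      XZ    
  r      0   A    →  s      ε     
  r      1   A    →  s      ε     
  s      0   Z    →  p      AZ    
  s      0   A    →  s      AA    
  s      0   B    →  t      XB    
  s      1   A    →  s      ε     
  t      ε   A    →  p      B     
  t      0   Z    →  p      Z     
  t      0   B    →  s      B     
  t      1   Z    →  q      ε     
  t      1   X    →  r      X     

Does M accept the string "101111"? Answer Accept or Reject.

(p, 101111, Z)
  read 1, top Z: go to s, push Z → (s, 01111, Z)
  read 0, top Z: go to p, push AZ → (p, 1111, AZ)
  read 1, top A: go to t, push AA → (t, 111, AAZ)
  ε-move, top A: go to p, push B → (p, 111, BAZ)
  read 1, top B: go to p, push ε → (p, 11, AZ)
  read 1, top A: go to t, push AA → (t, 1, AAZ)
  ε-move, top A: go to p, push B → (p, 1, BAZ)
  read 1, top B: go to p, push ε → (p, ε, AZ)
All input consumed; stack is AZ, not empty, and no further ε-move applies.

Reject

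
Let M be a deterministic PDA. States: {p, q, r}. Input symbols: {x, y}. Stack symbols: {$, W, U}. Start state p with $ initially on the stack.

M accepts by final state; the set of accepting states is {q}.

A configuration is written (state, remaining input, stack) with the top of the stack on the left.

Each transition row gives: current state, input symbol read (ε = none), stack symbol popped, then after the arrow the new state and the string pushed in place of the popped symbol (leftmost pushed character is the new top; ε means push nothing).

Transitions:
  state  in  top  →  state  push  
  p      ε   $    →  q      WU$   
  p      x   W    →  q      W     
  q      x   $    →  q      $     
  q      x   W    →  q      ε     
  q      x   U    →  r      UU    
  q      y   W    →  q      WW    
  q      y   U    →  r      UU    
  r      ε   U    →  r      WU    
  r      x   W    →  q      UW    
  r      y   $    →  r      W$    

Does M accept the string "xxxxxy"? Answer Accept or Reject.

Reject

(p, xxxxxy, $)
  ε-move, top $: go to q, push WU$ → (q, xxxxxy, WU$)
  read x, top W: go to q, push ε → (q, xxxxy, U$)
  read x, top U: go to r, push UU → (r, xxxy, UU$)
  ε-move, top U: go to r, push WU → (r, xxxy, WUU$)
  read x, top W: go to q, push UW → (q, xxy, UWUU$)
  read x, top U: go to r, push UU → (r, xy, UUWUU$)
  ε-move, top U: go to r, push WU → (r, xy, WUUWUU$)
  read x, top W: go to q, push UW → (q, y, UWUUWUU$)
  read y, top U: go to r, push UU → (r, ε, UUWUUWUU$)
  ε-move, top U: go to r, push WU → (r, ε, WUUWUUWUU$)
All input consumed; state r ∉ F and no further ε-move applies.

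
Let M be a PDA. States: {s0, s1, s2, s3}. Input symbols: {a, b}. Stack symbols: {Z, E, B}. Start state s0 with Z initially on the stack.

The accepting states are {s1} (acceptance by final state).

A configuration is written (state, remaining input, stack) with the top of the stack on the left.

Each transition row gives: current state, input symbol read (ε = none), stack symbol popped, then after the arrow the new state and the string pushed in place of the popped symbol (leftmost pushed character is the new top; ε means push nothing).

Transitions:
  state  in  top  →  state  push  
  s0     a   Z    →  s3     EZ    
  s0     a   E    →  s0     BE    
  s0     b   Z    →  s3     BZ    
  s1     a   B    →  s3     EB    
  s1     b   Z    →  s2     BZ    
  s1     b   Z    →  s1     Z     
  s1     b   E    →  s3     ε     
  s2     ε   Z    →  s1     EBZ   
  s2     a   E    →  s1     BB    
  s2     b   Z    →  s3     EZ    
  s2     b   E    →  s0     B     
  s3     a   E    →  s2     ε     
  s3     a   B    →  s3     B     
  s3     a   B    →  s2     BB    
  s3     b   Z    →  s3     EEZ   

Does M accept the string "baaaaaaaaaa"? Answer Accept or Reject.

No computation consumes all input and reaches a final state.

Reject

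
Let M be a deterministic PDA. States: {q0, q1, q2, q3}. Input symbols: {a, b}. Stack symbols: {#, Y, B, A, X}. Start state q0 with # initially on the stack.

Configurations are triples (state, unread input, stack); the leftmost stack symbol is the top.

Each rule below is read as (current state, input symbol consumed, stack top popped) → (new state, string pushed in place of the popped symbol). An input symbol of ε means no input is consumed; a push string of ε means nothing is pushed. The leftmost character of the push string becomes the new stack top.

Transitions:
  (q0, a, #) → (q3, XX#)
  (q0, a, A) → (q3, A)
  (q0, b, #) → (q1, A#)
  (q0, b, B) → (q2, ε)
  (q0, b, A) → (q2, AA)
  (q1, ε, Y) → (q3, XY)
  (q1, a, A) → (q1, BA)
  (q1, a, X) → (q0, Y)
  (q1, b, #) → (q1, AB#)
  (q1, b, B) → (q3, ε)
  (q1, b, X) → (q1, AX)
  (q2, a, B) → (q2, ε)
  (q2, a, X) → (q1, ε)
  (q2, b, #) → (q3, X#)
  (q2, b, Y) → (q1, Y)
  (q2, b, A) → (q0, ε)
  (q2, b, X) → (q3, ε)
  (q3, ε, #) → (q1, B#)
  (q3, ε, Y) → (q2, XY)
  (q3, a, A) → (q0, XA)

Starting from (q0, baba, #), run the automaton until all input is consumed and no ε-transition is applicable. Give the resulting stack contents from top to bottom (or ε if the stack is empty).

(q0, baba, #) ⊢ (q1, aba, A#) ⊢ (q1, ba, BA#) ⊢ (q3, a, A#) ⊢ (q0, ε, XA#)
All input consumed in state q0 with stack XA#.

XA#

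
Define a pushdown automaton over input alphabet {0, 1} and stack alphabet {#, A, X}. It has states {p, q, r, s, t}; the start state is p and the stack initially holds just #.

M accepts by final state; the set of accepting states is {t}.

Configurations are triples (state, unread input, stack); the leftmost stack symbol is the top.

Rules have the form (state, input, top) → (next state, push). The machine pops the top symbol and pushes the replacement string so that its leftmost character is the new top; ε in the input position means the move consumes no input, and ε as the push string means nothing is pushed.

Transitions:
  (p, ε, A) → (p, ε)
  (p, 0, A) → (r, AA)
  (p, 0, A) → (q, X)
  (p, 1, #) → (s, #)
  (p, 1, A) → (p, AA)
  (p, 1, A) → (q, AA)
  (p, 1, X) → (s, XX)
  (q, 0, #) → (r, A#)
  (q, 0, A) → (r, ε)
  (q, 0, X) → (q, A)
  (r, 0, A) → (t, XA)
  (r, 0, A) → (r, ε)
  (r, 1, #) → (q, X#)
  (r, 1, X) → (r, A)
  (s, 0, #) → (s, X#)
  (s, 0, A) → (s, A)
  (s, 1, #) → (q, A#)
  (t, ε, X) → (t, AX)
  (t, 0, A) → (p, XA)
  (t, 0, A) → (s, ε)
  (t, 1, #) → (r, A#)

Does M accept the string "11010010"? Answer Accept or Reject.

No computation consumes all input and reaches a final state.

Reject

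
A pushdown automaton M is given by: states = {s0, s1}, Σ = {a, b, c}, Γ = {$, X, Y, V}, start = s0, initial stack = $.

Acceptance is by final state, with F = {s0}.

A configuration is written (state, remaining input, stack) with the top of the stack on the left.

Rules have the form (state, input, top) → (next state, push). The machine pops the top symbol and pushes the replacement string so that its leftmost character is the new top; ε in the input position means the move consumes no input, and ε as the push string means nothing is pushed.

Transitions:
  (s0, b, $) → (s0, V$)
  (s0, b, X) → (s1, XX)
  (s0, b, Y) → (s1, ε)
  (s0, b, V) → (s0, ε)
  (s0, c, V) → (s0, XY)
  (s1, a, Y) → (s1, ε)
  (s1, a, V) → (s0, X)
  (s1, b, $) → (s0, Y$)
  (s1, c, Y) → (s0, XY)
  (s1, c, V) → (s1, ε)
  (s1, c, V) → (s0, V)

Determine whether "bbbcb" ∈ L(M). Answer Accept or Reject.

No computation consumes all input and reaches a final state.

Reject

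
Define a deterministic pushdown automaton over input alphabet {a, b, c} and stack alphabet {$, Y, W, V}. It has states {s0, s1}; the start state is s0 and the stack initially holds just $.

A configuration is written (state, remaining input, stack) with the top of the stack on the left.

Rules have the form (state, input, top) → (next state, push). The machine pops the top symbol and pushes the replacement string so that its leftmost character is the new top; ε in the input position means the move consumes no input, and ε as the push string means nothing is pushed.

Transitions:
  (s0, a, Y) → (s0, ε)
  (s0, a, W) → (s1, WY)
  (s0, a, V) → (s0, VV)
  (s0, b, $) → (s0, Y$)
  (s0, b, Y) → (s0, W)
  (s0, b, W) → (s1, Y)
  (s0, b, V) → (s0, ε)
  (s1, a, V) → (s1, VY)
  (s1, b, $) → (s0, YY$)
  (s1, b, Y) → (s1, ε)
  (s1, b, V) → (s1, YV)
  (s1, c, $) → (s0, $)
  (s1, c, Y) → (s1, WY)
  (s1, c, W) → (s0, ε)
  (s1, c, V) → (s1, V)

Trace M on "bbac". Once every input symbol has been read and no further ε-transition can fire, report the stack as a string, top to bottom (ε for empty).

Y$

(s0, bbac, $)
  read b, top $: go to s0, push Y$ → (s0, bac, Y$)
  read b, top Y: go to s0, push W → (s0, ac, W$)
  read a, top W: go to s1, push WY → (s1, c, WY$)
  read c, top W: go to s0, push ε → (s0, ε, Y$)
All input consumed in state s0 with stack Y$.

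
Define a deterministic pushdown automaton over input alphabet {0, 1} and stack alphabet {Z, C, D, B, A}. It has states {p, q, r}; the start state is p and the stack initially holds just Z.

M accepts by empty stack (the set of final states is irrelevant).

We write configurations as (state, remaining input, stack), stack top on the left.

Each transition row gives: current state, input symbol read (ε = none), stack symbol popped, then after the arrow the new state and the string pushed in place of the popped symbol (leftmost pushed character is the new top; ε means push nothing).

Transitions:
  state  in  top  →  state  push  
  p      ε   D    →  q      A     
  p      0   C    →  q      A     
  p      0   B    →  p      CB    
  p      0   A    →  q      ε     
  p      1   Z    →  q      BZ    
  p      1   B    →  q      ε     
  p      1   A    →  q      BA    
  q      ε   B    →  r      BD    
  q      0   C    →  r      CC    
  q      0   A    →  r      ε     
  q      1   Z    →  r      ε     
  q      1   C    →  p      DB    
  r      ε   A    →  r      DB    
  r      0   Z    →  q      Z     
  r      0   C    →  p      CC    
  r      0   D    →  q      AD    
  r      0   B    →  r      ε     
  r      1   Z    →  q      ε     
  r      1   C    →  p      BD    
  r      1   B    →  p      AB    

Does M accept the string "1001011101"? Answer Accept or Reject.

(p, 1001011101, Z)
  read 1, top Z: go to q, push BZ → (q, 001011101, BZ)
  ε-move, top B: go to r, push BD → (r, 001011101, BDZ)
  read 0, top B: go to r, push ε → (r, 01011101, DZ)
  read 0, top D: go to q, push AD → (q, 1011101, ADZ)
No transition applies at (q, 1011101, ADZ); input not fully consumed.

Reject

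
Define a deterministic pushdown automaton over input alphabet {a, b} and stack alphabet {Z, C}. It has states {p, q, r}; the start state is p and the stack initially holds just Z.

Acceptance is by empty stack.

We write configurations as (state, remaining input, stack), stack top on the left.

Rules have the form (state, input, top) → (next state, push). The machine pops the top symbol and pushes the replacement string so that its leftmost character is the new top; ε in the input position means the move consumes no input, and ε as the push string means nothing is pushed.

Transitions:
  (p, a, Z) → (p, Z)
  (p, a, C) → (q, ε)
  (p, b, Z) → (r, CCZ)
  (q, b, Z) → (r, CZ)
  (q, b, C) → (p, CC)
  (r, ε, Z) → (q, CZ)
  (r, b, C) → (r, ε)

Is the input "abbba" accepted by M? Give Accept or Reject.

Reject

(p, abbba, Z) ⊢ (p, bbba, Z) ⊢ (r, bba, CCZ) ⊢ (r, ba, CZ) ⊢ (r, a, Z) ⊢ (q, a, CZ)
No transition applies at (q, a, CZ); input not fully consumed.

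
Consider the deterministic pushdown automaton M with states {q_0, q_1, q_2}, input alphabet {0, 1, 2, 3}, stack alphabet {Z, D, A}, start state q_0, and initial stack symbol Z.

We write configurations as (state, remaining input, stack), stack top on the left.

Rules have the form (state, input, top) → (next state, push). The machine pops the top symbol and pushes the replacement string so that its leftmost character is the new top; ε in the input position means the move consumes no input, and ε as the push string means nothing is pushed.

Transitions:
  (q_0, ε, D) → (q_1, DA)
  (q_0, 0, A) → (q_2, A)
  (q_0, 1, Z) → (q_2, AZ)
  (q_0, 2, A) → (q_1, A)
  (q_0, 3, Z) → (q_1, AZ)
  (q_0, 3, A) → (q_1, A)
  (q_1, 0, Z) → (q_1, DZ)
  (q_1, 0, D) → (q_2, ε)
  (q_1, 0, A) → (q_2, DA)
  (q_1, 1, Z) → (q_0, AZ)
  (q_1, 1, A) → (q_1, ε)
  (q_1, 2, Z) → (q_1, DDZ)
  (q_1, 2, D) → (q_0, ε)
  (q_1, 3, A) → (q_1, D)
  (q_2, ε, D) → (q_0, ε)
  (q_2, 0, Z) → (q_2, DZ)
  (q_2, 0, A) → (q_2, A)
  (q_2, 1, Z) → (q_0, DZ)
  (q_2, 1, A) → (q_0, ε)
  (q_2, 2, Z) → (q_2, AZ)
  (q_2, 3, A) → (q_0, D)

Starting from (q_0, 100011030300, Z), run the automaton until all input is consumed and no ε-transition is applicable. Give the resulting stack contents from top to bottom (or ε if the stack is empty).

(q_0, 100011030300, Z) ⊢ (q_2, 00011030300, AZ) ⊢ (q_2, 0011030300, AZ) ⊢ (q_2, 011030300, AZ) ⊢ (q_2, 11030300, AZ) ⊢ (q_0, 1030300, Z) ⊢ (q_2, 030300, AZ) ⊢ (q_2, 30300, AZ) ⊢ (q_0, 0300, DZ) ⊢ (q_1, 0300, DAZ) ⊢ (q_2, 300, AZ) ⊢ (q_0, 00, DZ) ⊢ (q_1, 00, DAZ) ⊢ (q_2, 0, AZ) ⊢ (q_2, ε, AZ)
All input consumed in state q_2 with stack AZ.

AZ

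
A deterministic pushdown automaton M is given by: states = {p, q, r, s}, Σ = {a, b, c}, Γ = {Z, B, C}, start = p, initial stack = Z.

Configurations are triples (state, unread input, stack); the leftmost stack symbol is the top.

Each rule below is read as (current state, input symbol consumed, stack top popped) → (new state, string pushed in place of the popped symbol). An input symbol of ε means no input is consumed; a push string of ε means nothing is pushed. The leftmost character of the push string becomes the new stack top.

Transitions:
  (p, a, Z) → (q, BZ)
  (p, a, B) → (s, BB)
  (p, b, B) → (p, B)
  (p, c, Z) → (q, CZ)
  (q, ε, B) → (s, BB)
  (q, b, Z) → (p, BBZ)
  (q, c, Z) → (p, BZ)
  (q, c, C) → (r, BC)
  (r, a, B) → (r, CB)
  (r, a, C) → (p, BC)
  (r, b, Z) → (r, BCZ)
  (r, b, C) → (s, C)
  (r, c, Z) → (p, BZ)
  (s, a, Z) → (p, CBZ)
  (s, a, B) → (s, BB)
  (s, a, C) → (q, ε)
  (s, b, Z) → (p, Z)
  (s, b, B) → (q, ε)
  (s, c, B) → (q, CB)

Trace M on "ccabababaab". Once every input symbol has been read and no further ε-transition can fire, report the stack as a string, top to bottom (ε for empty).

(p, ccabababaab, Z)
  read c, top Z: go to q, push CZ → (q, cabababaab, CZ)
  read c, top C: go to r, push BC → (r, abababaab, BCZ)
  read a, top B: go to r, push CB → (r, bababaab, CBCZ)
  read b, top C: go to s, push C → (s, ababaab, CBCZ)
  read a, top C: go to q, push ε → (q, babaab, BCZ)
  ε-move, top B: go to s, push BB → (s, babaab, BBCZ)
  read b, top B: go to q, push ε → (q, abaab, BCZ)
  ε-move, top B: go to s, push BB → (s, abaab, BBCZ)
  read a, top B: go to s, push BB → (s, baab, BBBCZ)
  read b, top B: go to q, push ε → (q, aab, BBCZ)
  ε-move, top B: go to s, push BB → (s, aab, BBBCZ)
  read a, top B: go to s, push BB → (s, ab, BBBBCZ)
  read a, top B: go to s, push BB → (s, b, BBBBBCZ)
  read b, top B: go to q, push ε → (q, ε, BBBBCZ)
  ε-move, top B: go to s, push BB → (s, ε, BBBBBCZ)
All input consumed in state s with stack BBBBBCZ.

BBBBBCZ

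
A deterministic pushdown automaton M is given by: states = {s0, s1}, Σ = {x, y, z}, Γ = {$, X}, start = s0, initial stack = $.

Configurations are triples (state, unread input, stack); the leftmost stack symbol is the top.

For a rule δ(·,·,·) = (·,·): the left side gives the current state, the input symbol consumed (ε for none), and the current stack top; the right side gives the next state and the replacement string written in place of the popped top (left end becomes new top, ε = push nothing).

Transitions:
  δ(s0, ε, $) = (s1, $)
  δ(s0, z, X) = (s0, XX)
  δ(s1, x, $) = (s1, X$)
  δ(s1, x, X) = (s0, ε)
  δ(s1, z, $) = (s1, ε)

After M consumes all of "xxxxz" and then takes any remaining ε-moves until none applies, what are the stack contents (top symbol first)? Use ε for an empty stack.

(s0, xxxxz, $)
  ε-move, top $: go to s1, push $ → (s1, xxxxz, $)
  read x, top $: go to s1, push X$ → (s1, xxxz, X$)
  read x, top X: go to s0, push ε → (s0, xxz, $)
  ε-move, top $: go to s1, push $ → (s1, xxz, $)
  read x, top $: go to s1, push X$ → (s1, xz, X$)
  read x, top X: go to s0, push ε → (s0, z, $)
  ε-move, top $: go to s1, push $ → (s1, z, $)
  read z, top $: go to s1, push ε → (s1, ε, ε)
All input consumed in state s1 with stack ε.

ε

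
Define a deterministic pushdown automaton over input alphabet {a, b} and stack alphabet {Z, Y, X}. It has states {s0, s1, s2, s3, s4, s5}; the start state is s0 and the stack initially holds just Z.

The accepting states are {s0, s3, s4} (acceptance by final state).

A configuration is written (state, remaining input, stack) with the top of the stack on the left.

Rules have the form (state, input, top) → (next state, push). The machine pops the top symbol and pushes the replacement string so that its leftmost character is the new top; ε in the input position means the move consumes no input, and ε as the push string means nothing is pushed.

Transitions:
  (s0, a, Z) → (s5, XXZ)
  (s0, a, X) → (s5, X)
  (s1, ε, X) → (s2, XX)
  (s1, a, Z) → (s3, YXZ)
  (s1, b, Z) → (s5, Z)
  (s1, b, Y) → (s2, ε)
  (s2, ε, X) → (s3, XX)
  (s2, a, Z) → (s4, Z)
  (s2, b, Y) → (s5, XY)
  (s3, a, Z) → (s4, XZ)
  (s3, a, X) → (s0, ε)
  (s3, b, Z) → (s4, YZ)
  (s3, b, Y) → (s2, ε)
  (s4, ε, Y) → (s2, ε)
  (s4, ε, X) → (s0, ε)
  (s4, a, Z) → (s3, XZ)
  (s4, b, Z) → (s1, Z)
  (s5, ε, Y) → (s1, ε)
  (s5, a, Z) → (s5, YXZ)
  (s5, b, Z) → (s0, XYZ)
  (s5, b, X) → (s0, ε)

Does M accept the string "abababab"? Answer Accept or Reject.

Accept

(s0, abababab, Z)
  read a, top Z: go to s5, push XXZ → (s5, bababab, XXZ)
  read b, top X: go to s0, push ε → (s0, ababab, XZ)
  read a, top X: go to s5, push X → (s5, babab, XZ)
  read b, top X: go to s0, push ε → (s0, abab, Z)
  read a, top Z: go to s5, push XXZ → (s5, bab, XXZ)
  read b, top X: go to s0, push ε → (s0, ab, XZ)
  read a, top X: go to s5, push X → (s5, b, XZ)
  read b, top X: go to s0, push ε → (s0, ε, Z)
All input consumed; state s0 ∈ F.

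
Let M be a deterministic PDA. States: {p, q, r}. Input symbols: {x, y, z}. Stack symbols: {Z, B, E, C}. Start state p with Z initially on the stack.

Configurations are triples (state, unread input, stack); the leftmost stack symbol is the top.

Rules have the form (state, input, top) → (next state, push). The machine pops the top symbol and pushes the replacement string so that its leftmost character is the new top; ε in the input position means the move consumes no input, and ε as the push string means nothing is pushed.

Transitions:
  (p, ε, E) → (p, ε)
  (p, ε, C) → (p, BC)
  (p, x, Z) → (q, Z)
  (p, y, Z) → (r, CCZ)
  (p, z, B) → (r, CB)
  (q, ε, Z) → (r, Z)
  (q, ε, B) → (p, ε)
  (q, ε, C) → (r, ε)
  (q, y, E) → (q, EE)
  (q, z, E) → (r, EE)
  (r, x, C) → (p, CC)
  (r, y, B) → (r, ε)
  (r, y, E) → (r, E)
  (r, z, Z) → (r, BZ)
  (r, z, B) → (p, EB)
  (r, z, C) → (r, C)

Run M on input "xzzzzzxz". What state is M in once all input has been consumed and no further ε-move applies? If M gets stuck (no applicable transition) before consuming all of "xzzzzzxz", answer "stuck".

(p, xzzzzzxz, Z)
  read x, top Z: go to q, push Z → (q, zzzzzxz, Z)
  ε-move, top Z: go to r, push Z → (r, zzzzzxz, Z)
  read z, top Z: go to r, push BZ → (r, zzzzxz, BZ)
  read z, top B: go to p, push EB → (p, zzzxz, EBZ)
  ε-move, top E: go to p, push ε → (p, zzzxz, BZ)
  read z, top B: go to r, push CB → (r, zzxz, CBZ)
  read z, top C: go to r, push C → (r, zxz, CBZ)
  read z, top C: go to r, push C → (r, xz, CBZ)
  read x, top C: go to p, push CC → (p, z, CCBZ)
  ε-move, top C: go to p, push BC → (p, z, BCCBZ)
  read z, top B: go to r, push CB → (r, ε, CBCCBZ)
All input consumed; M is in state r.

r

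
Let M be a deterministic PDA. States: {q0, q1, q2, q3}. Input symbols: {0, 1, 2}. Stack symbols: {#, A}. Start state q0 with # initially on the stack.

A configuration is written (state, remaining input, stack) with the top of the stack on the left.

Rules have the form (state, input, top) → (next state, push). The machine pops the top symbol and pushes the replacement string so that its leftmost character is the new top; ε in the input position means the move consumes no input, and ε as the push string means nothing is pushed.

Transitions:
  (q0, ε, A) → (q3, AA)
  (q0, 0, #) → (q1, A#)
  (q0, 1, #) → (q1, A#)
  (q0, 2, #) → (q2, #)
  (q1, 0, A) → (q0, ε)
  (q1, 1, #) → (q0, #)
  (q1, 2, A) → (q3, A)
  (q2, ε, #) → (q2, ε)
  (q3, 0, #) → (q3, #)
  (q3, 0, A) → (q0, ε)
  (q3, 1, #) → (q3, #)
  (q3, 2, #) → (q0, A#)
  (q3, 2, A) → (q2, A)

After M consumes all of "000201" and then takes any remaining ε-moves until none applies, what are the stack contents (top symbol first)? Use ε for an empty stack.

A#

(q0, 000201, #)
  read 0, top #: go to q1, push A# → (q1, 00201, A#)
  read 0, top A: go to q0, push ε → (q0, 0201, #)
  read 0, top #: go to q1, push A# → (q1, 201, A#)
  read 2, top A: go to q3, push A → (q3, 01, A#)
  read 0, top A: go to q0, push ε → (q0, 1, #)
  read 1, top #: go to q1, push A# → (q1, ε, A#)
All input consumed in state q1 with stack A#.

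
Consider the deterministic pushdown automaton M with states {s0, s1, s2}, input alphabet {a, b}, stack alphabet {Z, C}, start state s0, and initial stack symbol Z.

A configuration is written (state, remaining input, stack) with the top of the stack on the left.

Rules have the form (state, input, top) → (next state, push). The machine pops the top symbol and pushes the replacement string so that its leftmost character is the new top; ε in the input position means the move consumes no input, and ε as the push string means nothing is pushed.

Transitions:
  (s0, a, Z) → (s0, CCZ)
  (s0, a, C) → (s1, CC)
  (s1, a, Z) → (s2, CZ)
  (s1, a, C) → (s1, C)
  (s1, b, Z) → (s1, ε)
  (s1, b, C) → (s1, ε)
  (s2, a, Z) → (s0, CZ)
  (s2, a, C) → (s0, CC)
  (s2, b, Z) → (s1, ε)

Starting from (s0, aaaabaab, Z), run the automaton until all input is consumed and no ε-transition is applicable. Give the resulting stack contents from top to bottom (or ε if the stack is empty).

(s0, aaaabaab, Z)
  read a, top Z: go to s0, push CCZ → (s0, aaabaab, CCZ)
  read a, top C: go to s1, push CC → (s1, aabaab, CCCZ)
  read a, top C: go to s1, push C → (s1, abaab, CCCZ)
  read a, top C: go to s1, push C → (s1, baab, CCCZ)
  read b, top C: go to s1, push ε → (s1, aab, CCZ)
  read a, top C: go to s1, push C → (s1, ab, CCZ)
  read a, top C: go to s1, push C → (s1, b, CCZ)
  read b, top C: go to s1, push ε → (s1, ε, CZ)
All input consumed in state s1 with stack CZ.

CZ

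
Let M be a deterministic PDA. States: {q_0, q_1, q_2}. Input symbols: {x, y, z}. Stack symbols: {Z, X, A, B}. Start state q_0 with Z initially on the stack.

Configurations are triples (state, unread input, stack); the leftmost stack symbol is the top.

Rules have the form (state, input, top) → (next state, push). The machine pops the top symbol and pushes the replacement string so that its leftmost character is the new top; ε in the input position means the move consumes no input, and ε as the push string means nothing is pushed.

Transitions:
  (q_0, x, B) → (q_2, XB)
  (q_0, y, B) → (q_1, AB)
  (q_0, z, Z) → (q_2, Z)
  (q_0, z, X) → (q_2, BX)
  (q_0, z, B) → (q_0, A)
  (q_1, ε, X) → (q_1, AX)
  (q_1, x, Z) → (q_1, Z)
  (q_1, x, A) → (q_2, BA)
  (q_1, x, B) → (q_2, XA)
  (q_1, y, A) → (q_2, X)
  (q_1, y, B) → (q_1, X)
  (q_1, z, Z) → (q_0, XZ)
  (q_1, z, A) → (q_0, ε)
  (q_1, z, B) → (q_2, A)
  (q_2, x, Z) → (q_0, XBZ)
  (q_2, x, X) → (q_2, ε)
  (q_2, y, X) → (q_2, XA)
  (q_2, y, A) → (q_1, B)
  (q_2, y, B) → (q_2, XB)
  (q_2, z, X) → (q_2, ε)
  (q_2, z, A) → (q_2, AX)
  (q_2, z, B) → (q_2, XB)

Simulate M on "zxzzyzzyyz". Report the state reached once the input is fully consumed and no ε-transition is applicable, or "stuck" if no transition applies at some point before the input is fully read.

q_0

(q_0, zxzzyzzyyz, Z) ⊢ (q_2, xzzyzzyyz, Z) ⊢ (q_0, zzyzzyyz, XBZ) ⊢ (q_2, zyzzyyz, BXBZ) ⊢ (q_2, yzzyyz, XBXBZ) ⊢ (q_2, zzyyz, XABXBZ) ⊢ (q_2, zyyz, ABXBZ) ⊢ (q_2, yyz, AXBXBZ) ⊢ (q_1, yz, BXBXBZ) ⊢ (q_1, z, XXBXBZ) ⊢ (q_1, z, AXXBXBZ) ⊢ (q_0, ε, XXBXBZ)
All input consumed; M is in state q_0.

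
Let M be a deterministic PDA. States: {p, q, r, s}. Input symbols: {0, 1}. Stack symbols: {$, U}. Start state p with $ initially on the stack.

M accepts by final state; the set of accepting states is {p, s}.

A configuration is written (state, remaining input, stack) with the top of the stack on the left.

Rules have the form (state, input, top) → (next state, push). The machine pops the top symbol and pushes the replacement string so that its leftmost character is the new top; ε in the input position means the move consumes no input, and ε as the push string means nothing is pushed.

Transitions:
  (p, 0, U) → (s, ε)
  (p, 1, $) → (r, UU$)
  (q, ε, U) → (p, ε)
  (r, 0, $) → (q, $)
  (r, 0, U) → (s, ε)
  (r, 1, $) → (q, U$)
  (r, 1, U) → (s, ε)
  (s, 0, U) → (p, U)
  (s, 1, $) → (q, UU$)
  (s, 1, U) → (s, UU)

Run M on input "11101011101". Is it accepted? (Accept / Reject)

(p, 11101011101, $)
  read 1, top $: go to r, push UU$ → (r, 1101011101, UU$)
  read 1, top U: go to s, push ε → (s, 101011101, U$)
  read 1, top U: go to s, push UU → (s, 01011101, UU$)
  read 0, top U: go to p, push U → (p, 1011101, UU$)
No transition applies at (p, 1011101, UU$); input not fully consumed.

Reject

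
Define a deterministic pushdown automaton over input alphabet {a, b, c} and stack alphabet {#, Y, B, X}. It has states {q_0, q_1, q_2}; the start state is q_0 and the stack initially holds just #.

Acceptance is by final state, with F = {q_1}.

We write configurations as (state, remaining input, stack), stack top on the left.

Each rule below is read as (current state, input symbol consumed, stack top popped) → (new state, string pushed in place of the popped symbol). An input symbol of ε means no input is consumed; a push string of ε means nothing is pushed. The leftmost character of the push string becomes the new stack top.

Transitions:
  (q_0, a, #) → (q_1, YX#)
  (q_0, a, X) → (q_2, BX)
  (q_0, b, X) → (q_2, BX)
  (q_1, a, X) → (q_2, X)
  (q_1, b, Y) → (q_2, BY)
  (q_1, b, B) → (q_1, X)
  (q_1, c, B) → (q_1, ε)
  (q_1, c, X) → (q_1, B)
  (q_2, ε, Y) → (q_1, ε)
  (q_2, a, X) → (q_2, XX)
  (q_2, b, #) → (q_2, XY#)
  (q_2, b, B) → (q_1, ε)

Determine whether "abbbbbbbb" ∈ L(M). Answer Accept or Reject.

Accept

(q_0, abbbbbbbb, #)
  read a, top #: go to q_1, push YX# → (q_1, bbbbbbbb, YX#)
  read b, top Y: go to q_2, push BY → (q_2, bbbbbbb, BYX#)
  read b, top B: go to q_1, push ε → (q_1, bbbbbb, YX#)
  read b, top Y: go to q_2, push BY → (q_2, bbbbb, BYX#)
  read b, top B: go to q_1, push ε → (q_1, bbbb, YX#)
  read b, top Y: go to q_2, push BY → (q_2, bbb, BYX#)
  read b, top B: go to q_1, push ε → (q_1, bb, YX#)
  read b, top Y: go to q_2, push BY → (q_2, b, BYX#)
  read b, top B: go to q_1, push ε → (q_1, ε, YX#)
All input consumed; state q_1 ∈ F.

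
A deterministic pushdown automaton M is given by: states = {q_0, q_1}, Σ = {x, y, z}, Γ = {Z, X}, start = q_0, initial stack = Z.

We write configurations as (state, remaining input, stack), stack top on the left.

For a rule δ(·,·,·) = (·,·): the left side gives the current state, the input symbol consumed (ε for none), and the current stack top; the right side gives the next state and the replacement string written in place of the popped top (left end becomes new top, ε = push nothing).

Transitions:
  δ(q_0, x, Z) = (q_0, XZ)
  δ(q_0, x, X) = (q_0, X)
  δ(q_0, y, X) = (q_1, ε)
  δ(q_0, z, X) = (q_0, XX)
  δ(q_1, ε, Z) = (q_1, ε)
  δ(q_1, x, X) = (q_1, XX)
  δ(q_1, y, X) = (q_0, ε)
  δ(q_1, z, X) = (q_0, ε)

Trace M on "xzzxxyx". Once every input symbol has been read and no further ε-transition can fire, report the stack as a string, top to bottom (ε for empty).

XXXZ

(q_0, xzzxxyx, Z)
  read x, top Z: go to q_0, push XZ → (q_0, zzxxyx, XZ)
  read z, top X: go to q_0, push XX → (q_0, zxxyx, XXZ)
  read z, top X: go to q_0, push XX → (q_0, xxyx, XXXZ)
  read x, top X: go to q_0, push X → (q_0, xyx, XXXZ)
  read x, top X: go to q_0, push X → (q_0, yx, XXXZ)
  read y, top X: go to q_1, push ε → (q_1, x, XXZ)
  read x, top X: go to q_1, push XX → (q_1, ε, XXXZ)
All input consumed in state q_1 with stack XXXZ.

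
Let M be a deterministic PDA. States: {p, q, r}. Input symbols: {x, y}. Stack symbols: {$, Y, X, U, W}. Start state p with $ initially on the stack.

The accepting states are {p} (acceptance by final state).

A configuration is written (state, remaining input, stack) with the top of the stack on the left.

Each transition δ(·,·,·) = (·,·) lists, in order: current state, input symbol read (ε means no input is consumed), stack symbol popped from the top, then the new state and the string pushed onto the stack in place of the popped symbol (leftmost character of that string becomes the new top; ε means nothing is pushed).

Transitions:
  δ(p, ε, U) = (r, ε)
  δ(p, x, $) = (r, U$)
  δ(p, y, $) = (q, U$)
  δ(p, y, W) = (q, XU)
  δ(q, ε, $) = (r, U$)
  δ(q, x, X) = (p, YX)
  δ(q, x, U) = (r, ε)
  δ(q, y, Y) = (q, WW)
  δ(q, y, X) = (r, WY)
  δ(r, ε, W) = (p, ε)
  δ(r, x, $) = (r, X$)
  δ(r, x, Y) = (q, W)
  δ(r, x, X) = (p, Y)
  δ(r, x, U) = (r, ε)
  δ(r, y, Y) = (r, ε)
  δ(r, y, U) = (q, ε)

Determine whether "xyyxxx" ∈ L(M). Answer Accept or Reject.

(p, xyyxxx, $)
  read x, top $: go to r, push U$ → (r, yyxxx, U$)
  read y, top U: go to q, push ε → (q, yxxx, $)
  ε-move, top $: go to r, push U$ → (r, yxxx, U$)
  read y, top U: go to q, push ε → (q, xxx, $)
  ε-move, top $: go to r, push U$ → (r, xxx, U$)
  read x, top U: go to r, push ε → (r, xx, $)
  read x, top $: go to r, push X$ → (r, x, X$)
  read x, top X: go to p, push Y → (p, ε, Y$)
All input consumed; state p ∈ F.

Accept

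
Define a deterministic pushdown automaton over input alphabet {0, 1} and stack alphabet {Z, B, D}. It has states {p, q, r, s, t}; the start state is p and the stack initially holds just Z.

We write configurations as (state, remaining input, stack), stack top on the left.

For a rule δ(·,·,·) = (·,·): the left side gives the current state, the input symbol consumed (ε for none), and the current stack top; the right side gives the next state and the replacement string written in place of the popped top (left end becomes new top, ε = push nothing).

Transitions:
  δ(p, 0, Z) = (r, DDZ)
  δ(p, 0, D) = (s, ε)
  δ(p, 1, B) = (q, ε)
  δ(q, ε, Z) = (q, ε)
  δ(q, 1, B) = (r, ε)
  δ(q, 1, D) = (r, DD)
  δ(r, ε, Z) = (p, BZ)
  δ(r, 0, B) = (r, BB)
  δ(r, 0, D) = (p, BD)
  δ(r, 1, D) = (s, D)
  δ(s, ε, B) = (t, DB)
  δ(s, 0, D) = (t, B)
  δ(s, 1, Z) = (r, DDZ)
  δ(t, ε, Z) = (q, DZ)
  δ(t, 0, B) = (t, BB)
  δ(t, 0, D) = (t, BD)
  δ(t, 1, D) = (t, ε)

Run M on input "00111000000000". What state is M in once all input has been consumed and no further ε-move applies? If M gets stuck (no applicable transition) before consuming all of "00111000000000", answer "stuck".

(p, 00111000000000, Z) ⊢ (r, 0111000000000, DDZ) ⊢ (p, 111000000000, BDDZ) ⊢ (q, 11000000000, DDZ) ⊢ (r, 1000000000, DDDZ) ⊢ (s, 000000000, DDDZ) ⊢ (t, 00000000, BDDZ) ⊢ (t, 0000000, BBDDZ) ⊢ (t, 000000, BBBDDZ) ⊢ (t, 00000, BBBBDDZ) ⊢ (t, 0000, BBBBBDDZ) ⊢ (t, 000, BBBBBBDDZ) ⊢ (t, 00, BBBBBBBDDZ) ⊢ (t, 0, BBBBBBBBDDZ) ⊢ (t, ε, BBBBBBBBBDDZ)
All input consumed; M is in state t.

t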